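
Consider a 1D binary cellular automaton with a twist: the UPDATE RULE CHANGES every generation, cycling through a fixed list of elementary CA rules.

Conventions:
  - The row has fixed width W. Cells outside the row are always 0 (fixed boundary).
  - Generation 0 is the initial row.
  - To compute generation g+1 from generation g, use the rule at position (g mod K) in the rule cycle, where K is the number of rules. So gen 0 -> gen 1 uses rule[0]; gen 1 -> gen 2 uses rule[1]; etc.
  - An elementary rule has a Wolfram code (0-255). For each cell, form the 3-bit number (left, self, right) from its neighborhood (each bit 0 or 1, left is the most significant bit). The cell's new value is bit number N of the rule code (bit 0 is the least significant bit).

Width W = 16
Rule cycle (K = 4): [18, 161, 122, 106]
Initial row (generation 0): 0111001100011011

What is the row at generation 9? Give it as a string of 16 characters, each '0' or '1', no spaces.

Answer: 0001010001010001

Derivation:
Gen 0: 0111001100011011
Gen 1 (rule 18): 1000110010100000
Gen 2 (rule 161): 0010000001001111
Gen 3 (rule 122): 0101000010111001
Gen 4 (rule 106): 1010000101101010
Gen 5 (rule 18): 0001001000000001
Gen 6 (rule 161): 1100000011111100
Gen 7 (rule 122): 1110000110000110
Gen 8 (rule 106): 1010001110001110
Gen 9 (rule 18): 0001010001010001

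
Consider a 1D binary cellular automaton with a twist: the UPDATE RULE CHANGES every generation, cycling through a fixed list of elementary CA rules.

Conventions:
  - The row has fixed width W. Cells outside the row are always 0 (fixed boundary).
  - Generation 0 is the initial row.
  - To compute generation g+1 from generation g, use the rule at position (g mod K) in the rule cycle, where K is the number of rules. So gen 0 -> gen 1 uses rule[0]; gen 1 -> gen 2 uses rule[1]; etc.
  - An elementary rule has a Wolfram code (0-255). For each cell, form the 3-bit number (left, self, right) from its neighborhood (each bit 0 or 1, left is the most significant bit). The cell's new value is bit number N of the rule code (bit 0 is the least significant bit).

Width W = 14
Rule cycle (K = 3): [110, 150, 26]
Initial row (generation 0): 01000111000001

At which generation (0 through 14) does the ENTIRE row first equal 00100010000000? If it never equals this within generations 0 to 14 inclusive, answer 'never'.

Gen 0: 01000111000001
Gen 1 (rule 110): 11001101000011
Gen 2 (rule 150): 00110001100100
Gen 3 (rule 26): 01101011011010
Gen 4 (rule 110): 11111111111110
Gen 5 (rule 150): 01111111111101
Gen 6 (rule 26): 11000000000000
Gen 7 (rule 110): 11000000000000
Gen 8 (rule 150): 00100000000000
Gen 9 (rule 26): 01010000000000
Gen 10 (rule 110): 11110000000000
Gen 11 (rule 150): 01101000000000
Gen 12 (rule 26): 11000100000000
Gen 13 (rule 110): 11001100000000
Gen 14 (rule 150): 00110010000000

Answer: never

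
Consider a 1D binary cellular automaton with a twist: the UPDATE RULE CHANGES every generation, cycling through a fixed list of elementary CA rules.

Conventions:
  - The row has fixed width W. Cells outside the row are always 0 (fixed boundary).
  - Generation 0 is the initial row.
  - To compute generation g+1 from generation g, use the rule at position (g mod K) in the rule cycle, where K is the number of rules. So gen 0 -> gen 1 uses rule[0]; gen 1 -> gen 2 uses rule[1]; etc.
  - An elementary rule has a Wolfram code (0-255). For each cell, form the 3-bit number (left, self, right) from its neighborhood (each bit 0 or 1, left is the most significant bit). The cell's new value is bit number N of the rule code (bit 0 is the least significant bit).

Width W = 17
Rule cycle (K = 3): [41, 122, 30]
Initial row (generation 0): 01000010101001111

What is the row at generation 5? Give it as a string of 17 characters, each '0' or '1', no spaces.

Answer: 10111011101011110

Derivation:
Gen 0: 01000010101001111
Gen 1 (rule 41): 00011001010001000
Gen 2 (rule 122): 00111110101010100
Gen 3 (rule 30): 01100000101010110
Gen 4 (rule 41): 01001110010101100
Gen 5 (rule 122): 10111011101011110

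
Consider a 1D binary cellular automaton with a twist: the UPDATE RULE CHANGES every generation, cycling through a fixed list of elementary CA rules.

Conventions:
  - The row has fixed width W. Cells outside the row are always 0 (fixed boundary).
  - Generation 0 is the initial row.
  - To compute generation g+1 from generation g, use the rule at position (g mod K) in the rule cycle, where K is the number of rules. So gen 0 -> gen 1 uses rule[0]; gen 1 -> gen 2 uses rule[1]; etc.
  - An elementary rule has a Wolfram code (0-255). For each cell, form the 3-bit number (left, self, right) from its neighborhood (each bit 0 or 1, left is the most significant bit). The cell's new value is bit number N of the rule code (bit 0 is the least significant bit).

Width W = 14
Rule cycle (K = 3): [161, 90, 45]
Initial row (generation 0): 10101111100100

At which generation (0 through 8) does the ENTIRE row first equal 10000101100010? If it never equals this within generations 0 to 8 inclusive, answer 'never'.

Answer: 2

Derivation:
Gen 0: 10101111100100
Gen 1 (rule 161): 01010111000001
Gen 2 (rule 90): 10000101100010
Gen 3 (rule 45): 10110111001010
Gen 4 (rule 161): 01001010000100
Gen 5 (rule 90): 10110001001010
Gen 6 (rule 45): 11100101001110
Gen 7 (rule 161): 01000010000100
Gen 8 (rule 90): 10100101001010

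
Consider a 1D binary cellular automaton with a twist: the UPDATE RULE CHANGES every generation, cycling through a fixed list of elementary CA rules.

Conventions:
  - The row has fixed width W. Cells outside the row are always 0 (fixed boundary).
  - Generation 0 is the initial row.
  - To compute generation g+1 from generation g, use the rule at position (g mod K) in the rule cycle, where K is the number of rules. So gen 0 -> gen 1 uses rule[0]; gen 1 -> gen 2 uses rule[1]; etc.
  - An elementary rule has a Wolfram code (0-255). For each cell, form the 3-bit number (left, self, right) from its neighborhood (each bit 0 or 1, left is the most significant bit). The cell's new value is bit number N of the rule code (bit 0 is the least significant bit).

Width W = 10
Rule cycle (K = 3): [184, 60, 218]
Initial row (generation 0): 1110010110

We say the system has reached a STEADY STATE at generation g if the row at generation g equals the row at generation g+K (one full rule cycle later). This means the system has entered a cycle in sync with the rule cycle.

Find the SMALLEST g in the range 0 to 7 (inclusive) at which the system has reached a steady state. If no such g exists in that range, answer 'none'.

Answer: none

Derivation:
Gen 0: 1110010110
Gen 1 (rule 184): 1101001101
Gen 2 (rule 60): 1011101011
Gen 3 (rule 218): 0011100011
Gen 4 (rule 184): 0011010010
Gen 5 (rule 60): 0010111011
Gen 6 (rule 218): 0100111011
Gen 7 (rule 184): 0010110110
Gen 8 (rule 60): 0011101101
Gen 9 (rule 218): 0111101100
Gen 10 (rule 184): 0111011010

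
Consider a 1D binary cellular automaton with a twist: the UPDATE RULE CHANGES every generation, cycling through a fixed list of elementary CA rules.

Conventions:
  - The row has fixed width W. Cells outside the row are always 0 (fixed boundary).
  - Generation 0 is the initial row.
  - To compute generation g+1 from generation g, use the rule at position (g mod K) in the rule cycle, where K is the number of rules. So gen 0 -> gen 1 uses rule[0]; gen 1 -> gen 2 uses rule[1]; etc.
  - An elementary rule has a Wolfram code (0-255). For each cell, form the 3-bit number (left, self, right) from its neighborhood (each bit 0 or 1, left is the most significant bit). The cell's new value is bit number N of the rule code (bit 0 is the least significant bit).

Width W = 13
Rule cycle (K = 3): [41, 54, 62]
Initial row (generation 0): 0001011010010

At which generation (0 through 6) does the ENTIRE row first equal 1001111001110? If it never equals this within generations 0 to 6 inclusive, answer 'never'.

Gen 0: 0001011010010
Gen 1 (rule 41): 1100110100000
Gen 2 (rule 54): 0011001110000
Gen 3 (rule 62): 0110111001000
Gen 4 (rule 41): 0101100000011
Gen 5 (rule 54): 1110010000100
Gen 6 (rule 62): 1001111001110

Answer: 6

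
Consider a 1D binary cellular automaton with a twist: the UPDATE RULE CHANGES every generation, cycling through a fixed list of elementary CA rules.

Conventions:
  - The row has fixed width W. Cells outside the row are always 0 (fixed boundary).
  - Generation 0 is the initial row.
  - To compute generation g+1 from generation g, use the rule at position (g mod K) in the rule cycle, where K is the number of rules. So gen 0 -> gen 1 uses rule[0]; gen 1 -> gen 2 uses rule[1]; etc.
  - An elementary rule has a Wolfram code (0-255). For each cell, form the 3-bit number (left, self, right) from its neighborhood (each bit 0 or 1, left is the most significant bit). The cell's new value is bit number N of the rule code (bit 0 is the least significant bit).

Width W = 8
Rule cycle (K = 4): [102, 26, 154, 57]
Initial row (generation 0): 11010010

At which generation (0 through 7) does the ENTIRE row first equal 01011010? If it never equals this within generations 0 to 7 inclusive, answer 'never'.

Gen 0: 11010010
Gen 1 (rule 102): 01110110
Gen 2 (rule 26): 11000101
Gen 3 (rule 154): 10101000
Gen 4 (rule 57): 01010111
Gen 5 (rule 102): 11111001
Gen 6 (rule 26): 10000110
Gen 7 (rule 154): 01001101

Answer: never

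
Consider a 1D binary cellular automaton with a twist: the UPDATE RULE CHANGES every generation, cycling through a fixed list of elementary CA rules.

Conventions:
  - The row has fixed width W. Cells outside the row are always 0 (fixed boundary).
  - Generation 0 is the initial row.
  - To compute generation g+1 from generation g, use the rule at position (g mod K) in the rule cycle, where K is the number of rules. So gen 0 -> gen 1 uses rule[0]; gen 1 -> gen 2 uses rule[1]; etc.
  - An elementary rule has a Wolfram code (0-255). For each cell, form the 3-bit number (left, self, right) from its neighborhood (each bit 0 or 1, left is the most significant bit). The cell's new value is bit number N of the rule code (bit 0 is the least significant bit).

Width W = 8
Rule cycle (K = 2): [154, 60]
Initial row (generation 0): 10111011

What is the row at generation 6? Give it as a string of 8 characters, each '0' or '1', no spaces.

Gen 0: 10111011
Gen 1 (rule 154): 00110010
Gen 2 (rule 60): 00101011
Gen 3 (rule 154): 01000010
Gen 4 (rule 60): 01100011
Gen 5 (rule 154): 11010110
Gen 6 (rule 60): 10111101

Answer: 10111101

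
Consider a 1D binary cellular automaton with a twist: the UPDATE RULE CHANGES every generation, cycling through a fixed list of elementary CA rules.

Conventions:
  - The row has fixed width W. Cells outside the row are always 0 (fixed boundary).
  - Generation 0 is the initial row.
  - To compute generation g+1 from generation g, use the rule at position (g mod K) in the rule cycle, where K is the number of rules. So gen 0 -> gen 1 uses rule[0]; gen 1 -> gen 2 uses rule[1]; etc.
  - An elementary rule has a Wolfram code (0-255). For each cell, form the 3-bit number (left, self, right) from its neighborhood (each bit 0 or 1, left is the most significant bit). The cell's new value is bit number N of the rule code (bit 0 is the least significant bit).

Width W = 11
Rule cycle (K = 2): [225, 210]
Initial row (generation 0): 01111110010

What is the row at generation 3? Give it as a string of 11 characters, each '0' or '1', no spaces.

Answer: 00101111011

Derivation:
Gen 0: 01111110010
Gen 1 (rule 225): 00111110000
Gen 2 (rule 210): 01011111000
Gen 3 (rule 225): 00101111011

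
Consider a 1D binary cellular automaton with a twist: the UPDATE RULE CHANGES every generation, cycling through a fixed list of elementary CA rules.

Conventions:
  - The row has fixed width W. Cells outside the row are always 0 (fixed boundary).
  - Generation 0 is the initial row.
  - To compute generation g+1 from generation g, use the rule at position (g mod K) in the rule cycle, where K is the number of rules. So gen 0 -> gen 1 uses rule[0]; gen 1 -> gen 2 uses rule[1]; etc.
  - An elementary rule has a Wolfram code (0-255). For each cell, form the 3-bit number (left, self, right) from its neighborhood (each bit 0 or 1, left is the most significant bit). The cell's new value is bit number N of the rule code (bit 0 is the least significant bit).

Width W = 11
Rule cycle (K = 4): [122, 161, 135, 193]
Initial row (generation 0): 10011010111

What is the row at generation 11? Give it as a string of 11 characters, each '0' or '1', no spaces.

Gen 0: 10011010111
Gen 1 (rule 122): 01111101101
Gen 2 (rule 161): 00111010010
Gen 3 (rule 135): 11010010110
Gen 4 (rule 193): 01000000010
Gen 5 (rule 122): 10100000101
Gen 6 (rule 161): 01001110010
Gen 7 (rule 135): 11010100110
Gen 8 (rule 193): 01000000010
Gen 9 (rule 122): 10100000101
Gen 10 (rule 161): 01001110010
Gen 11 (rule 135): 11010100110

Answer: 11010100110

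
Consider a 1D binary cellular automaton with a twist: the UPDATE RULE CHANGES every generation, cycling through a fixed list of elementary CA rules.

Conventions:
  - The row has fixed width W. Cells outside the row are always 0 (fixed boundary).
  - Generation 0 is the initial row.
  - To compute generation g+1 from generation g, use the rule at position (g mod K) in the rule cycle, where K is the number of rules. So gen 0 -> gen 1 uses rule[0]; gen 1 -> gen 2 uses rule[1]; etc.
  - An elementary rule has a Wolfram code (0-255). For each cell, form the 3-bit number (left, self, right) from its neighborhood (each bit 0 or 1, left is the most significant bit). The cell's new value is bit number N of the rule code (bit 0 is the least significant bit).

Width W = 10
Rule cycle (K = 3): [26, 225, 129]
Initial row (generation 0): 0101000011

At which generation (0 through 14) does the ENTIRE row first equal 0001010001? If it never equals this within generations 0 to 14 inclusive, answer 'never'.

Gen 0: 0101000011
Gen 1 (rule 26): 1000100110
Gen 2 (rule 225): 0010000010
Gen 3 (rule 129): 1000111000
Gen 4 (rule 26): 0101100100
Gen 5 (rule 225): 0010100001
Gen 6 (rule 129): 1000001100
Gen 7 (rule 26): 0100011010
Gen 8 (rule 225): 0001001100
Gen 9 (rule 129): 1100000001
Gen 10 (rule 26): 1010000010
Gen 11 (rule 225): 0100111000
Gen 12 (rule 129): 0000010011
Gen 13 (rule 26): 0000101110
Gen 14 (rule 225): 1110010110

Answer: never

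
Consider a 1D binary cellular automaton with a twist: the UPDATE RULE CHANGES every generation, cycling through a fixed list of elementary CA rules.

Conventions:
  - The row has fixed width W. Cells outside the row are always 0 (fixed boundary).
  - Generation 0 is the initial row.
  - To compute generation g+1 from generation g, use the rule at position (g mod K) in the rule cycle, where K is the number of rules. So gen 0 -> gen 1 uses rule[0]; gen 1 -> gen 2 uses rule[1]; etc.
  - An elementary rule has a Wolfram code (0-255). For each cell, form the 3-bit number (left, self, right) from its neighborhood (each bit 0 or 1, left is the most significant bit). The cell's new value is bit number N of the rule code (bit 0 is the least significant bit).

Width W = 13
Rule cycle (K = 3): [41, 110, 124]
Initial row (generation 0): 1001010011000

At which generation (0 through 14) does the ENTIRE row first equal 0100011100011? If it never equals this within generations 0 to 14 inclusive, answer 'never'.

Answer: never

Derivation:
Gen 0: 1001010011000
Gen 1 (rule 41): 0000100010011
Gen 2 (rule 110): 0001100110111
Gen 3 (rule 124): 0001110111101
Gen 4 (rule 41): 1101001100010
Gen 5 (rule 110): 1111011100110
Gen 6 (rule 124): 1001110110111
Gen 7 (rule 41): 0001001101100
Gen 8 (rule 110): 0011011111100
Gen 9 (rule 124): 0011110000110
Gen 10 (rule 41): 1010000110100
Gen 11 (rule 110): 1110001111100
Gen 12 (rule 124): 1011001000110
Gen 13 (rule 41): 0110000010100
Gen 14 (rule 110): 1110000111100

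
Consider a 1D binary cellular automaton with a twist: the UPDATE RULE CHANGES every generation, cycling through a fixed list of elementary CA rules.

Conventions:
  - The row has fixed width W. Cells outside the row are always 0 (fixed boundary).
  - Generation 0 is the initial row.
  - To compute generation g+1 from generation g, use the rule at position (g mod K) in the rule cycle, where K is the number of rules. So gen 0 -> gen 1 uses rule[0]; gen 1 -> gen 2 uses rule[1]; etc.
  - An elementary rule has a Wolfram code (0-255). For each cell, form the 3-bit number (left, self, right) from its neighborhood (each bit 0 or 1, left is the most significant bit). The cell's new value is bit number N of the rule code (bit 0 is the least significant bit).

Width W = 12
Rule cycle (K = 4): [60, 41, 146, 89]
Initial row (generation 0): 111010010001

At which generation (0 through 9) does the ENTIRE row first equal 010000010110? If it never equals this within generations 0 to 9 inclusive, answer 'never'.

Gen 0: 111010010001
Gen 1 (rule 60): 100111011001
Gen 2 (rule 41): 000100110000
Gen 3 (rule 146): 001011001000
Gen 4 (rule 89): 100011100111
Gen 5 (rule 60): 110010010100
Gen 6 (rule 41): 100000001001
Gen 7 (rule 146): 010000010110
Gen 8 (rule 89): 001111000111
Gen 9 (rule 60): 001000100100

Answer: 7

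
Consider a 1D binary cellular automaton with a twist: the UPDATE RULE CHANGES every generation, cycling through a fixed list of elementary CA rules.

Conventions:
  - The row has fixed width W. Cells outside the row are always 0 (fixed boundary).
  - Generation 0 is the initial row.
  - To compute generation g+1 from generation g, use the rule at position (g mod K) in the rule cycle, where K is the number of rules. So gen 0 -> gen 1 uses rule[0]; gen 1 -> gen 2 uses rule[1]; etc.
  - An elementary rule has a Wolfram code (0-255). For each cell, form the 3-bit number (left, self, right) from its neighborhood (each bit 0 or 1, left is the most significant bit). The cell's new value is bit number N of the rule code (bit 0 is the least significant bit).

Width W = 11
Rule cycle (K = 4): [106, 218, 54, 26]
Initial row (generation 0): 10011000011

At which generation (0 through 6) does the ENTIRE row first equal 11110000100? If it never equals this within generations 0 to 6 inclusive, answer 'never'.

Gen 0: 10011000011
Gen 1 (rule 106): 00111000111
Gen 2 (rule 218): 01111101111
Gen 3 (rule 54): 10000010000
Gen 4 (rule 26): 01000101000
Gen 5 (rule 106): 10001010000
Gen 6 (rule 218): 01010001000

Answer: never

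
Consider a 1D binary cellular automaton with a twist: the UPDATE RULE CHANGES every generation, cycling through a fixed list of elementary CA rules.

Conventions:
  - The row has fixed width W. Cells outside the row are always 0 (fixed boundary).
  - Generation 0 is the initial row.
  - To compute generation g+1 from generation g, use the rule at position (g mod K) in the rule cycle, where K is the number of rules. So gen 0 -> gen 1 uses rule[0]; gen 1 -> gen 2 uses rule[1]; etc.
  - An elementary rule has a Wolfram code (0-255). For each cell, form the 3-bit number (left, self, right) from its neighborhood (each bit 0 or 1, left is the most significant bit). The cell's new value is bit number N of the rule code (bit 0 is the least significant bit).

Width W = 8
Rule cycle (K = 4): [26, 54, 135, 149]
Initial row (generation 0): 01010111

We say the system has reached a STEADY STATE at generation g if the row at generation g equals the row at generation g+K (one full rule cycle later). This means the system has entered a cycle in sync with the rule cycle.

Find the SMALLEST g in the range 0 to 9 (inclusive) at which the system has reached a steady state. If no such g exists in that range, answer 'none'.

Answer: 1

Derivation:
Gen 0: 01010111
Gen 1 (rule 26): 10000100
Gen 2 (rule 54): 11001110
Gen 3 (rule 135): 00010100
Gen 4 (rule 149): 11010111
Gen 5 (rule 26): 10000100
Gen 6 (rule 54): 11001110
Gen 7 (rule 135): 00010100
Gen 8 (rule 149): 11010111
Gen 9 (rule 26): 10000100
Gen 10 (rule 54): 11001110
Gen 11 (rule 135): 00010100
Gen 12 (rule 149): 11010111
Gen 13 (rule 26): 10000100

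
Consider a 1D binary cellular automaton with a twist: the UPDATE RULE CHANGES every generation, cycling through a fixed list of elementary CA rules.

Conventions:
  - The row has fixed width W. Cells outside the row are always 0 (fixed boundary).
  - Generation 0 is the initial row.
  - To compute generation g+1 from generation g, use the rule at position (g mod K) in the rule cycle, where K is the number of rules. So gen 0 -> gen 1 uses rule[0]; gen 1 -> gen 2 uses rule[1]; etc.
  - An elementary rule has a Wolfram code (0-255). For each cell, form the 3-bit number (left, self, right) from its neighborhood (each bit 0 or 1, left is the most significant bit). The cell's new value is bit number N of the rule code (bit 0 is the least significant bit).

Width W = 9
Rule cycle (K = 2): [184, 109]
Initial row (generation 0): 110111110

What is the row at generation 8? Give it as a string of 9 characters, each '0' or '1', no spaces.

Answer: 010000010

Derivation:
Gen 0: 110111110
Gen 1 (rule 184): 101111101
Gen 2 (rule 109): 111000111
Gen 3 (rule 184): 110100110
Gen 4 (rule 109): 111100110
Gen 5 (rule 184): 111010101
Gen 6 (rule 109): 101111111
Gen 7 (rule 184): 011111110
Gen 8 (rule 109): 010000010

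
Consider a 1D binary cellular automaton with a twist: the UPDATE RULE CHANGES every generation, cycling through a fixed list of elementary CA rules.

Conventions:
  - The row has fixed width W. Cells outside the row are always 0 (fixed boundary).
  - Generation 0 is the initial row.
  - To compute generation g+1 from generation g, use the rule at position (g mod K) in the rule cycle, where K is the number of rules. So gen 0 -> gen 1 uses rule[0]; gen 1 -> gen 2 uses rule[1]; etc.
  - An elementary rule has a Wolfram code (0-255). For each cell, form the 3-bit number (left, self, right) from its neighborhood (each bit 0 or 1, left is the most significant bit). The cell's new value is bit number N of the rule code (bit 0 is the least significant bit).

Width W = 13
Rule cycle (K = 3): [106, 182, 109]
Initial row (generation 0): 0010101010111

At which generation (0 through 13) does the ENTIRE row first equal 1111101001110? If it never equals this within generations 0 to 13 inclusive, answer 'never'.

Gen 0: 0010101010111
Gen 1 (rule 106): 0101010101101
Gen 2 (rule 182): 1111111110011
Gen 3 (rule 109): 1000000010011
Gen 4 (rule 106): 0000000100111
Gen 5 (rule 182): 0000001111010
Gen 6 (rule 109): 1111101001110
Gen 7 (rule 106): 1000110011010
Gen 8 (rule 182): 1101001100111
Gen 9 (rule 109): 1111001100101
Gen 10 (rule 106): 1001011101010
Gen 11 (rule 182): 1111101011111
Gen 12 (rule 109): 1000111110001
Gen 13 (rule 106): 0001100010010

Answer: 6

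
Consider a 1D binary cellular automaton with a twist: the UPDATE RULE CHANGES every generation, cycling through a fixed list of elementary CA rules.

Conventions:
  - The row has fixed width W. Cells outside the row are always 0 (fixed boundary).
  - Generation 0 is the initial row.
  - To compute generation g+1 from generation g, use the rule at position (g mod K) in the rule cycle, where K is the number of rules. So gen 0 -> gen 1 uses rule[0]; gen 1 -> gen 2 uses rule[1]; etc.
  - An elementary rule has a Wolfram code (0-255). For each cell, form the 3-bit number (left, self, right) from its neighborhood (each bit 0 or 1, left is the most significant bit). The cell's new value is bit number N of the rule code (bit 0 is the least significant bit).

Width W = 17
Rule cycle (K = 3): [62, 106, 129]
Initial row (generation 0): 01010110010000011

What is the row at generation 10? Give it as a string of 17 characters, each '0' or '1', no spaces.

Answer: 00001111101110000

Derivation:
Gen 0: 01010110010000011
Gen 1 (rule 62): 11111101111000110
Gen 2 (rule 106): 10000111001001110
Gen 3 (rule 129): 00110010000000100
Gen 4 (rule 62): 01101111000001110
Gen 5 (rule 106): 11111001000011010
Gen 6 (rule 129): 01110000011000000
Gen 7 (rule 62): 11001000110100000
Gen 8 (rule 106): 11010001111000000
Gen 9 (rule 129): 00000100110011111
Gen 10 (rule 62): 00001111101110000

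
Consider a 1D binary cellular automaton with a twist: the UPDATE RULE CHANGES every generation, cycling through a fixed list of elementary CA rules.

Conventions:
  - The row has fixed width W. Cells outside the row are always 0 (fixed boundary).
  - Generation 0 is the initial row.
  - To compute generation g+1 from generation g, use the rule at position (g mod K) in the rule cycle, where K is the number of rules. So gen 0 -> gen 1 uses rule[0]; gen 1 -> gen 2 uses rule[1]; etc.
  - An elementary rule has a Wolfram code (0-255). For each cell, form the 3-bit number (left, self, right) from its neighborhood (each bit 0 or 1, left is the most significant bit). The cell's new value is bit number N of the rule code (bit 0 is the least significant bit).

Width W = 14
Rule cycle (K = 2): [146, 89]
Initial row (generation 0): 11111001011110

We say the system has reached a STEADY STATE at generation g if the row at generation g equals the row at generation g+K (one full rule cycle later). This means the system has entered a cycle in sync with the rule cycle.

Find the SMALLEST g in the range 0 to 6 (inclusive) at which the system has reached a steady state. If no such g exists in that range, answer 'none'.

Answer: none

Derivation:
Gen 0: 11111001011110
Gen 1 (rule 146): 01110110001101
Gen 2 (rule 89): 01010111101100
Gen 3 (rule 146): 10000011000010
Gen 4 (rule 89): 01111011111001
Gen 5 (rule 146): 10110001110110
Gen 6 (rule 89): 00111101010111
Gen 7 (rule 146): 01011000000010
Gen 8 (rule 89): 00011111111001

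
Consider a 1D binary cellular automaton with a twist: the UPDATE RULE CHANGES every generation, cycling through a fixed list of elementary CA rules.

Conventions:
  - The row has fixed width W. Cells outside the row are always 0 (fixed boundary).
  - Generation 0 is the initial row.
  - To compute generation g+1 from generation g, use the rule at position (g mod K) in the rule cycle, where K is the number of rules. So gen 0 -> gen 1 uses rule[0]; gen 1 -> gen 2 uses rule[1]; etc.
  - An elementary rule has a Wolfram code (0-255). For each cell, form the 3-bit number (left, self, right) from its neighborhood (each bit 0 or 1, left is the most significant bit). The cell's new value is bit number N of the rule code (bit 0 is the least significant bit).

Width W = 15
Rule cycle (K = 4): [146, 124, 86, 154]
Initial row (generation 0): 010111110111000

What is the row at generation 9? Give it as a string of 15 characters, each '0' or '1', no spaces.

Gen 0: 010111110111000
Gen 1 (rule 146): 100011100010100
Gen 2 (rule 124): 110010110011110
Gen 3 (rule 86): 011110011100011
Gen 4 (rule 154): 111101111010110
Gen 5 (rule 146): 011000110000001
Gen 6 (rule 124): 011100111000001
Gen 7 (rule 86): 100111001100011
Gen 8 (rule 154): 011110111010110
Gen 9 (rule 146): 101100010000001

Answer: 101100010000001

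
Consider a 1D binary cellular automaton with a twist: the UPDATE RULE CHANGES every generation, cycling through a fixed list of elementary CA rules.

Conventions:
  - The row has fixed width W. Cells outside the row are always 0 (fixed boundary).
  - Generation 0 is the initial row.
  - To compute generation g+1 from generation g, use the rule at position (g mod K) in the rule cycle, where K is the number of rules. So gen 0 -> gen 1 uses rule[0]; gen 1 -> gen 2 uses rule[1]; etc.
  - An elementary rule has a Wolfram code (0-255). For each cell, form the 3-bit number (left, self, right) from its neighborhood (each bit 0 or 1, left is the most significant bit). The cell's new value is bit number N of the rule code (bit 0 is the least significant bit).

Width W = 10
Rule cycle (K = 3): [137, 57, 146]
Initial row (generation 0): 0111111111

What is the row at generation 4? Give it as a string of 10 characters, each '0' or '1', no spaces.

Gen 0: 0111111111
Gen 1 (rule 137): 0111111110
Gen 2 (rule 57): 0100000001
Gen 3 (rule 146): 1010000010
Gen 4 (rule 137): 0000111000

Answer: 0000111000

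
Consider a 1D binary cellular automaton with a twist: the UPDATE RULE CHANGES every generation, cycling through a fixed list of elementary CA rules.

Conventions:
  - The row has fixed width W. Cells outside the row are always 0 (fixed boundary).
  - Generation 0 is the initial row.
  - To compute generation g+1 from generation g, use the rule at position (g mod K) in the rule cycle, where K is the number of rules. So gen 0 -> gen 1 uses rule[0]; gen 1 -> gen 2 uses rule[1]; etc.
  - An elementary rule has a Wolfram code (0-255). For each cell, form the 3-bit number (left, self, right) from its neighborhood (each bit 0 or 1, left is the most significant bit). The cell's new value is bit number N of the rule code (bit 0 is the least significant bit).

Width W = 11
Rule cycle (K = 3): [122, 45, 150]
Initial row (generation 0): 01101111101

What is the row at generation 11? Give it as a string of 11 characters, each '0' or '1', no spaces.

Gen 0: 01101111101
Gen 1 (rule 122): 11111000110
Gen 2 (rule 45): 10000010100
Gen 3 (rule 150): 11000110110
Gen 4 (rule 122): 11101111111
Gen 5 (rule 45): 10011000000
Gen 6 (rule 150): 11100100000
Gen 7 (rule 122): 10111010000
Gen 8 (rule 45): 11100110111
Gen 9 (rule 150): 01011000010
Gen 10 (rule 122): 10111100101
Gen 11 (rule 45): 11100000111

Answer: 11100000111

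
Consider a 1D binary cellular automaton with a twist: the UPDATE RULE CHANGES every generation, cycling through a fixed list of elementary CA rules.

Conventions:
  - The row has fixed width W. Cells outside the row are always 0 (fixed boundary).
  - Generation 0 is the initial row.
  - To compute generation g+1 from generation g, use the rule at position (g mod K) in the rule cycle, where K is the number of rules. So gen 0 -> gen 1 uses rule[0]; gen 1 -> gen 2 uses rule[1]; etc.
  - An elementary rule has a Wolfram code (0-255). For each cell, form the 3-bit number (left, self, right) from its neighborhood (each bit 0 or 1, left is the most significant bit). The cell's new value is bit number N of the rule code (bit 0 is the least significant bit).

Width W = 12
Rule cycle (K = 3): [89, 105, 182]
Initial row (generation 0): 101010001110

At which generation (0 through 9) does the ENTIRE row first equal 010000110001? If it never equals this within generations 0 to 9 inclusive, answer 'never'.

Gen 0: 101010001110
Gen 1 (rule 89): 000001101011
Gen 2 (rule 105): 111101110111
Gen 3 (rule 182): 011010101010
Gen 4 (rule 89): 011000000001
Gen 5 (rule 105): 011011111100
Gen 6 (rule 182): 100101111010
Gen 7 (rule 89): 010001001001
Gen 8 (rule 105): 000100000000
Gen 9 (rule 182): 001110000000

Answer: never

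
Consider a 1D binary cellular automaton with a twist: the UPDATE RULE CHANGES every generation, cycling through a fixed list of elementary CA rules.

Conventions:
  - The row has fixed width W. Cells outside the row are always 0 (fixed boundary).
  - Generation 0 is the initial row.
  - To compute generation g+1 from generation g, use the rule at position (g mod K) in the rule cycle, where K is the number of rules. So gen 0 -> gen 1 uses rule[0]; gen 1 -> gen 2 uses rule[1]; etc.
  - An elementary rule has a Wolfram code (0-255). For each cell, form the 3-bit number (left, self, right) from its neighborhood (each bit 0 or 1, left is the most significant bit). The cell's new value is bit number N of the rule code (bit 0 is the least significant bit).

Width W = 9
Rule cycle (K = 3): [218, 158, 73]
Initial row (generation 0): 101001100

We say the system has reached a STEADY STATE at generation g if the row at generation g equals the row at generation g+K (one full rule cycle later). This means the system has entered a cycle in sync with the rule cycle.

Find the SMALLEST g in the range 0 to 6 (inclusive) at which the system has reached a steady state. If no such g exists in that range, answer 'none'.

Gen 0: 101001100
Gen 1 (rule 218): 000111110
Gen 2 (rule 158): 001111101
Gen 3 (rule 73): 101000100
Gen 4 (rule 218): 000101010
Gen 5 (rule 158): 001101011
Gen 6 (rule 73): 101100011
Gen 7 (rule 218): 001110111
Gen 8 (rule 158): 011100110
Gen 9 (rule 73): 010100110

Answer: none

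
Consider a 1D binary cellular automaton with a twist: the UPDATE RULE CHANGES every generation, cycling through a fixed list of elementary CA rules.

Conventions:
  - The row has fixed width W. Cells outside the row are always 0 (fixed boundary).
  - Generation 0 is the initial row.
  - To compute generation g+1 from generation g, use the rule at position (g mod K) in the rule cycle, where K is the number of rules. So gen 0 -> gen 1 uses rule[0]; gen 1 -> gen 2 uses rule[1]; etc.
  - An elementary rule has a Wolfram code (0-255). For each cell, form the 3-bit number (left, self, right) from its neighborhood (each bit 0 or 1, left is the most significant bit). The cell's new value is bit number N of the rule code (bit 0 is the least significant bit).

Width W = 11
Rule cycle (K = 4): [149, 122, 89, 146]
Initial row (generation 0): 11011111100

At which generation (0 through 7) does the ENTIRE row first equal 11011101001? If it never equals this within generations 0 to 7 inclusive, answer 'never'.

Answer: 3

Derivation:
Gen 0: 11011111100
Gen 1 (rule 149): 00001111011
Gen 2 (rule 122): 00011001111
Gen 3 (rule 89): 11011101001
Gen 4 (rule 146): 00001000110
Gen 5 (rule 149): 11101110001
Gen 6 (rule 122): 10111011010
Gen 7 (rule 89): 00101011001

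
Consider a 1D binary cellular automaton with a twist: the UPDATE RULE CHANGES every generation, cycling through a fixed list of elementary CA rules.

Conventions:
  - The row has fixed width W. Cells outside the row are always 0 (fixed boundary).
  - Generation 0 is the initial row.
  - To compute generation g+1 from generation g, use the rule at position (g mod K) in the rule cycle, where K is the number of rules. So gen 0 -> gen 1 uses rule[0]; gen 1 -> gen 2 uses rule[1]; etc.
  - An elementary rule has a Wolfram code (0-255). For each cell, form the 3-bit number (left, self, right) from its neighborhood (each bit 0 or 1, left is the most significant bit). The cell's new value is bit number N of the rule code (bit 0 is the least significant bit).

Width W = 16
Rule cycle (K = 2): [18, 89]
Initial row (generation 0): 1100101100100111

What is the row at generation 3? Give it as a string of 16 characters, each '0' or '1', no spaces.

Gen 0: 1100101100100111
Gen 1 (rule 18): 0011000011011000
Gen 2 (rule 89): 1011111011011111
Gen 3 (rule 18): 0000000000000000

Answer: 0000000000000000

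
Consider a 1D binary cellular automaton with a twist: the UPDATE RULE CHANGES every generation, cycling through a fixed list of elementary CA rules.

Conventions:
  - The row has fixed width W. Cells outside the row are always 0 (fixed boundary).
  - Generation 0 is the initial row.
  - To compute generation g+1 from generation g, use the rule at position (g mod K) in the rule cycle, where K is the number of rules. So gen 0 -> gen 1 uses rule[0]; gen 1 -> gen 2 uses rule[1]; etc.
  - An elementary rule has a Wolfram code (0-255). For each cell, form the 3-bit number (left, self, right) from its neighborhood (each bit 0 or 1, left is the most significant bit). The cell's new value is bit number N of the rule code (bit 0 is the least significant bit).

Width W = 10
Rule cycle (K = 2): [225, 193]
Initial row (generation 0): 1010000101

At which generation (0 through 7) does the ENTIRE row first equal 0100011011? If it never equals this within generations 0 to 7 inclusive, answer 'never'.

Gen 0: 1010000101
Gen 1 (rule 225): 0100110010
Gen 2 (rule 193): 0000010000
Gen 3 (rule 225): 1111000111
Gen 4 (rule 193): 0111010011
Gen 5 (rule 225): 0011100001
Gen 6 (rule 193): 1001101100
Gen 7 (rule 225): 0000110101

Answer: never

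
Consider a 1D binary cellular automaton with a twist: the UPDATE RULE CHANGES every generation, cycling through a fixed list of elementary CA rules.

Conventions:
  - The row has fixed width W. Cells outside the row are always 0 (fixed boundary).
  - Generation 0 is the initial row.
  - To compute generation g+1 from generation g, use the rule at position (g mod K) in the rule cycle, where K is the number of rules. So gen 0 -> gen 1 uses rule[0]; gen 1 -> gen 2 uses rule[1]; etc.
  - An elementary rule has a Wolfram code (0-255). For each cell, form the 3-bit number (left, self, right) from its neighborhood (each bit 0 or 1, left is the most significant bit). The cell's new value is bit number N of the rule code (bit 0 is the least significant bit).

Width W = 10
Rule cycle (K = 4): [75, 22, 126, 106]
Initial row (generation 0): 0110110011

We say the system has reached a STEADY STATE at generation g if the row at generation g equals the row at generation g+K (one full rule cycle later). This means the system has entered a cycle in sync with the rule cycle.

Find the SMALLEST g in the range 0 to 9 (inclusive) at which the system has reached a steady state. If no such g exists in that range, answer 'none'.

Gen 0: 0110110011
Gen 1 (rule 75): 1110110111
Gen 2 (rule 22): 0000000000
Gen 3 (rule 126): 0000000000
Gen 4 (rule 106): 0000000000
Gen 5 (rule 75): 1111111111
Gen 6 (rule 22): 0000000000
Gen 7 (rule 126): 0000000000
Gen 8 (rule 106): 0000000000
Gen 9 (rule 75): 1111111111
Gen 10 (rule 22): 0000000000
Gen 11 (rule 126): 0000000000
Gen 12 (rule 106): 0000000000
Gen 13 (rule 75): 1111111111

Answer: 2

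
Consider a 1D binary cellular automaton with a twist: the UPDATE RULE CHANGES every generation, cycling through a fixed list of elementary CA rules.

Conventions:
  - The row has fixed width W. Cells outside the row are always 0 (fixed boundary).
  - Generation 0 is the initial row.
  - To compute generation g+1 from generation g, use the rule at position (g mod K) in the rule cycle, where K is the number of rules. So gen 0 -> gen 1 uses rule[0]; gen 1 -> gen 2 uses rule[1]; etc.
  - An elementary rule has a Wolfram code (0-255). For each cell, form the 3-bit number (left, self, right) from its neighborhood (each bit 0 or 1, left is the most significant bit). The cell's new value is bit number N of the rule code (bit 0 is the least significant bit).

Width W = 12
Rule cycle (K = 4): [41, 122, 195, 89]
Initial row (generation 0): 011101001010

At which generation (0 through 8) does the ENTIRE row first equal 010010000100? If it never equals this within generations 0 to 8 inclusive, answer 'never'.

Answer: 1

Derivation:
Gen 0: 011101001010
Gen 1 (rule 41): 010010000100
Gen 2 (rule 122): 101101001010
Gen 3 (rule 195): 000100010000
Gen 4 (rule 89): 110011001111
Gen 5 (rule 41): 100010001000
Gen 6 (rule 122): 010101010100
Gen 7 (rule 195): 100000000001
Gen 8 (rule 89): 011111111100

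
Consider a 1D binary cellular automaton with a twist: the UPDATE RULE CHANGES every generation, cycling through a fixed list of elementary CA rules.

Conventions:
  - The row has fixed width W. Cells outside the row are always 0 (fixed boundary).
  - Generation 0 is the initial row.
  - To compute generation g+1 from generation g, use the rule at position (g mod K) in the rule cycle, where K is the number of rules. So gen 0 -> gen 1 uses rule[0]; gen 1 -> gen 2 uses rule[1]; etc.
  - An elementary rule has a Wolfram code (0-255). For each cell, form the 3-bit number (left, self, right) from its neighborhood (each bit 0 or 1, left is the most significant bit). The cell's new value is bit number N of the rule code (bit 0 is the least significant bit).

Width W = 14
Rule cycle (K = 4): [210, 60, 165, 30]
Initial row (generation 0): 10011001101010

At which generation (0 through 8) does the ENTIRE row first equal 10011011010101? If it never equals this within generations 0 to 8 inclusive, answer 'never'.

Gen 0: 10011001101010
Gen 1 (rule 210): 01101110100001
Gen 2 (rule 60): 01011001110001
Gen 3 (rule 165): 01100000100101
Gen 4 (rule 30): 11010001111101
Gen 5 (rule 210): 01001010111100
Gen 6 (rule 60): 01101111100010
Gen 7 (rule 165): 00010111001010
Gen 8 (rule 30): 00110100111011

Answer: never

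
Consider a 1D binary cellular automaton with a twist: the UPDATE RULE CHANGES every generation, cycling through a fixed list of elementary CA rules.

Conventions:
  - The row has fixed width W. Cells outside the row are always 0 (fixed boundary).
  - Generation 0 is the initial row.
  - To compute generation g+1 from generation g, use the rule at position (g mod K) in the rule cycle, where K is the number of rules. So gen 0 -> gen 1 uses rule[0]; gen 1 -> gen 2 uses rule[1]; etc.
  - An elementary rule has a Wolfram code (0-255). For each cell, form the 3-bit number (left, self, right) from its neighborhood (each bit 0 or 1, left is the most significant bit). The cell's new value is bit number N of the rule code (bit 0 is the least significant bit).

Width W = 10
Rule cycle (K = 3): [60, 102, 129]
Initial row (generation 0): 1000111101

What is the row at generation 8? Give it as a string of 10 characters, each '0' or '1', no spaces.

Gen 0: 1000111101
Gen 1 (rule 60): 1100100011
Gen 2 (rule 102): 0101100101
Gen 3 (rule 129): 0000000000
Gen 4 (rule 60): 0000000000
Gen 5 (rule 102): 0000000000
Gen 6 (rule 129): 1111111111
Gen 7 (rule 60): 1000000000
Gen 8 (rule 102): 1000000000

Answer: 1000000000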